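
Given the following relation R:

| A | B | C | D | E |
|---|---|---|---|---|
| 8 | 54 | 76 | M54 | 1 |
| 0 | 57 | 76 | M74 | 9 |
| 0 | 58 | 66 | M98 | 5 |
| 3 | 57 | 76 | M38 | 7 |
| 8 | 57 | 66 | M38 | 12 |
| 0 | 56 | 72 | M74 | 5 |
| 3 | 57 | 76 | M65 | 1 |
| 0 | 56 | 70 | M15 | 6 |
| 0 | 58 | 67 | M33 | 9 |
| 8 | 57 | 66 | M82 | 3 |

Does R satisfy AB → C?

(A=8, B=54): 1 row → C = 76 ✓
(A=0, B=57): 1 row → C = 76 ✓
(A=0, B=58): 2 rows → C takes values {66, 67} — violation
(A=3, B=57): 2 rows → C = 76, 76 ✓
(A=8, B=57): 2 rows → C = 66, 66 ✓
(A=0, B=56): 2 rows → C takes values {72, 70} — violation
Two rows agree on AB but differ on C, so AB → C does not hold.

No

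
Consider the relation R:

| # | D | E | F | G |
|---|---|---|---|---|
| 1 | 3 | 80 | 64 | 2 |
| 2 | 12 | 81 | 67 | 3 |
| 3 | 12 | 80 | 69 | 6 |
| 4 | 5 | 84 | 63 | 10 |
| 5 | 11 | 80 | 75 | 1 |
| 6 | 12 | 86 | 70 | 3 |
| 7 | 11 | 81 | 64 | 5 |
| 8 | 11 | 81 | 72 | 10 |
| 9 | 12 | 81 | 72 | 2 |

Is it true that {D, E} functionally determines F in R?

No

(D=3, E=80): row 1 → F = 64 ✓
(D=12, E=81): rows 2, 9 → F takes values {67, 72} — violation
(D=12, E=80): row 3 → F = 69 ✓
(D=5, E=84): row 4 → F = 63 ✓
(D=11, E=80): row 5 → F = 75 ✓
(D=12, E=86): row 6 → F = 70 ✓
(D=11, E=81): rows 7, 8 → F takes values {64, 72} — violation
Two rows agree on {D, E} but differ on F, so {D, E} -> F does not hold.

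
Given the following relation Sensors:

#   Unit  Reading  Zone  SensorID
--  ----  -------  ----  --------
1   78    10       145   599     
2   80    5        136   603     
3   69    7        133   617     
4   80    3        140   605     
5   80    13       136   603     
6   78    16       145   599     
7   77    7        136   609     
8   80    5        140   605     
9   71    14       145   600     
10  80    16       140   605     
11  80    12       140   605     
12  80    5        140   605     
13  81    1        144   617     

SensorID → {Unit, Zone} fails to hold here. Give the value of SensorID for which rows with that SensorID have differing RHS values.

SensorID=599: rows 1, 6 → {Unit,Zone} = (78, 145), (78, 145) ✓
SensorID=603: rows 2, 5 → {Unit,Zone} = (80, 136), (80, 136) ✓
SensorID=617: rows 3, 13 → {Unit,Zone} takes values {(69, 133), (81, 144)} — violation
SensorID=605: rows 4, 8, 10, 11, 12 → {Unit,Zone} = (80, 140), (80, 140), (80, 140), (80, 140), (80, 140) ✓
SensorID=609: row 7 → {Unit,Zone} = (77, 136) ✓
SensorID=600: row 9 → {Unit,Zone} = (71, 145) ✓
The only SensorID value with inconsistent RHS is SensorID=617.

617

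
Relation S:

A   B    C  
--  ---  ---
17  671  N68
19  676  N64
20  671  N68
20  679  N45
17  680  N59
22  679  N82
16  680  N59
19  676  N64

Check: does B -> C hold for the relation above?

No

B=671: 2 rows → C = N68, N68 ✓
B=676: 2 rows → C = N64, N64 ✓
B=679: 2 rows → C takes values {N45, N82} — violation
B=680: 2 rows → C = N59, N59 ✓
Two rows agree on B but differ on C, so B -> C does not hold.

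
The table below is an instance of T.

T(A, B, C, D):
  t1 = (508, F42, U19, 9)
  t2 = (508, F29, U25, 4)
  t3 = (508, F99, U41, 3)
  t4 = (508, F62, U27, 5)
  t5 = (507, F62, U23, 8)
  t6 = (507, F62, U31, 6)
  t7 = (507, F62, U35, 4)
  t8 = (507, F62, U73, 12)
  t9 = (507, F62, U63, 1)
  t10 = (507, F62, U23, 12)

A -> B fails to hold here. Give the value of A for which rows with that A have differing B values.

508

A=508: rows 1, 2, 3, 4 → B takes values {F42, F29, F99, F62} — violation
A=507: rows 5, 6, 7, 8, 9, 10 → B = F62, F62, F62, F62, F62, F62 ✓
The only A value with inconsistent B is A=508.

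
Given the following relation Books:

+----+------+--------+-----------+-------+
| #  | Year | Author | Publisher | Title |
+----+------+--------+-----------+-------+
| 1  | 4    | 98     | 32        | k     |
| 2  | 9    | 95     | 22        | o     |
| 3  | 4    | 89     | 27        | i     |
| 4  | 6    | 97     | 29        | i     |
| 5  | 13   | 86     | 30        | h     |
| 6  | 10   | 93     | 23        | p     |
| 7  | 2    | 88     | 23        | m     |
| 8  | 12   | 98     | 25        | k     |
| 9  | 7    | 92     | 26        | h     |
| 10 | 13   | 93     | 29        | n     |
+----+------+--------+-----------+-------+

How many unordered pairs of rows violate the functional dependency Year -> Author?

2

Year=4: violating pairs (1,3) — 1 pair.
Year=13: violating pairs (5,10) — 1 pair.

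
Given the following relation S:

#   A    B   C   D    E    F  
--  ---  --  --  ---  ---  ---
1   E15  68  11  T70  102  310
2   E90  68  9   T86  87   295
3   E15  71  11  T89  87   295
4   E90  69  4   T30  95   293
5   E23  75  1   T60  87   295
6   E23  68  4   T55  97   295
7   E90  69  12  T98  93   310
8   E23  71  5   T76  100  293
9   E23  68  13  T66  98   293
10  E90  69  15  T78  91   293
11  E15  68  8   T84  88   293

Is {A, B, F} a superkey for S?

No

Rows 4 and 10 have the same {A, B, F} value (A=E90, B=69, F=293) but are distinct tuples, so {A, B, F} does not determine every attribute — not a superkey.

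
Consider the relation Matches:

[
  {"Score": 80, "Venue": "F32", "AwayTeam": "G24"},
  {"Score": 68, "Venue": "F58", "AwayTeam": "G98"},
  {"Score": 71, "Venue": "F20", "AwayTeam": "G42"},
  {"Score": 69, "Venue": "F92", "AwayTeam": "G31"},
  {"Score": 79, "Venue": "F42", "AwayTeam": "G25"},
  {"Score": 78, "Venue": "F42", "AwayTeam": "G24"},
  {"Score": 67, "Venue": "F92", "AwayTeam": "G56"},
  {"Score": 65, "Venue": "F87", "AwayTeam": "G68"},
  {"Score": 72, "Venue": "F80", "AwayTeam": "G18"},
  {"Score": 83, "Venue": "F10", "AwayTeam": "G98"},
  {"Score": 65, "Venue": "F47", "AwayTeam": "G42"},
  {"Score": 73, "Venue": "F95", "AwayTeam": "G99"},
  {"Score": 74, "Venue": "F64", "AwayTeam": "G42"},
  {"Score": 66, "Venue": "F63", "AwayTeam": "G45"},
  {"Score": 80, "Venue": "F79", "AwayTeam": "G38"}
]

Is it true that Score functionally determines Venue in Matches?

No

Score=80: 2 rows → Venue takes values {F32, F79} — violation
Score=68: 1 row → Venue = F58 ✓
Score=71: 1 row → Venue = F20 ✓
Score=69: 1 row → Venue = F92 ✓
Score=79: 1 row → Venue = F42 ✓
Score=78: 1 row → Venue = F42 ✓
Score=67: 1 row → Venue = F92 ✓
Score=65: 2 rows → Venue takes values {F87, F47} — violation
Score=72: 1 row → Venue = F80 ✓
Score=83: 1 row → Venue = F10 ✓
Score=73: 1 row → Venue = F95 ✓
Score=74: 1 row → Venue = F64 ✓
Score=66: 1 row → Venue = F63 ✓
Two rows agree on Score but differ on Venue, so Score → Venue does not hold.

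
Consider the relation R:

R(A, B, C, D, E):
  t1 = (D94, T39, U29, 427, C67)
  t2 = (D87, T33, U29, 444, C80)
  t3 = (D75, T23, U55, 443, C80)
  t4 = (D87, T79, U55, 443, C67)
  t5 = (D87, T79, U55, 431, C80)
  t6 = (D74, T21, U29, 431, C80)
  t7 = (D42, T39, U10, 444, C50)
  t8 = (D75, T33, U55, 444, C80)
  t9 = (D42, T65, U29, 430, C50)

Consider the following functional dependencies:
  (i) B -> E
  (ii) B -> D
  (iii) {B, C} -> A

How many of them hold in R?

1

(i) B -> E: B=T39: rows 1, 7 → E takes values {C67, C50} — violation; B=T79: rows 4, 5 → E takes values {C67, C80} — violation — fails.
(ii) B -> D: B=T39: rows 1, 7 → D takes values {427, 444} — violation; B=T79: rows 4, 5 → D takes values {443, 431} — violation — fails.
(iii) {B, C} -> A: every LHS value maps to a single RHS value — holds.
1 of the 3 dependencies holds.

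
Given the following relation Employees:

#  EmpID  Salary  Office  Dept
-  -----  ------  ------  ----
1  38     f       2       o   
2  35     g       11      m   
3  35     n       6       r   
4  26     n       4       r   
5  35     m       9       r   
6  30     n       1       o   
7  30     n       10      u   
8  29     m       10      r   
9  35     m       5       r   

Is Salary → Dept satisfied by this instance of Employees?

Salary=f: row 1 → Dept = o ✓
Salary=g: row 2 → Dept = m ✓
Salary=n: rows 3, 4, 6, 7 → Dept takes values {r, o, u} — violation
Salary=m: rows 5, 8, 9 → Dept = r, r, r ✓
Two rows agree on Salary but differ on Dept, so Salary → Dept does not hold.

No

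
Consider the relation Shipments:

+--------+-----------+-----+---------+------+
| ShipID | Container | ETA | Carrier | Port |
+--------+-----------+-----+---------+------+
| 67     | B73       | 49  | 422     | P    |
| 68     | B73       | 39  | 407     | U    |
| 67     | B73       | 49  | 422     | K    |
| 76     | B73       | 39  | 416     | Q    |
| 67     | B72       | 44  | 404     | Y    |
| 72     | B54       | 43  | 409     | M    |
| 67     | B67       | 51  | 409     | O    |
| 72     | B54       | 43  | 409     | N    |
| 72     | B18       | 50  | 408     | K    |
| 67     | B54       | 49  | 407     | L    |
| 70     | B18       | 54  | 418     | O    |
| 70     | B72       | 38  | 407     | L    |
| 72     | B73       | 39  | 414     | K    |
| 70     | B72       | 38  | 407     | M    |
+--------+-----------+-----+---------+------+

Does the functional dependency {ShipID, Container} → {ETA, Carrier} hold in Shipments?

(ShipID=67, Container=B73): 2 rows → {ETA,Carrier} = (49, 422), (49, 422) ✓
(ShipID=68, Container=B73): 1 row → {ETA,Carrier} = (39, 407) ✓
(ShipID=76, Container=B73): 1 row → {ETA,Carrier} = (39, 416) ✓
(ShipID=67, Container=B72): 1 row → {ETA,Carrier} = (44, 404) ✓
(ShipID=72, Container=B54): 2 rows → {ETA,Carrier} = (43, 409), (43, 409) ✓
(ShipID=67, Container=B67): 1 row → {ETA,Carrier} = (51, 409) ✓
(ShipID=72, Container=B18): 1 row → {ETA,Carrier} = (50, 408) ✓
(ShipID=67, Container=B54): 1 row → {ETA,Carrier} = (49, 407) ✓
(ShipID=70, Container=B18): 1 row → {ETA,Carrier} = (54, 418) ✓
(ShipID=70, Container=B72): 2 rows → {ETA,Carrier} = (38, 407), (38, 407) ✓
(ShipID=72, Container=B73): 1 row → {ETA,Carrier} = (39, 414) ✓
Every {ShipID, Container} value is associated with a single {ETA, Carrier} value, so {ShipID, Container} → {ETA, Carrier} holds.

Yes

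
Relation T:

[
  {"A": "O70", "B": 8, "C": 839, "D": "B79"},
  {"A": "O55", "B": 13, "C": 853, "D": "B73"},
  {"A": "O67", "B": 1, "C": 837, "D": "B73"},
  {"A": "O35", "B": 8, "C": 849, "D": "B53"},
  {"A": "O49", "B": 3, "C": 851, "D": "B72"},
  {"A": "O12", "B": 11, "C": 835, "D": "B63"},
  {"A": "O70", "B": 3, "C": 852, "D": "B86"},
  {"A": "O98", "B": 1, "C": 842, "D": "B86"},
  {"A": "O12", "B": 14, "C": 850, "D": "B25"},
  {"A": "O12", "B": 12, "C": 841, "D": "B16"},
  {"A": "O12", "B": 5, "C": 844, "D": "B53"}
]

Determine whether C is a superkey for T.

Yes

All 11 rows have distinct C values, so C → (all attributes) holds and C is a superkey.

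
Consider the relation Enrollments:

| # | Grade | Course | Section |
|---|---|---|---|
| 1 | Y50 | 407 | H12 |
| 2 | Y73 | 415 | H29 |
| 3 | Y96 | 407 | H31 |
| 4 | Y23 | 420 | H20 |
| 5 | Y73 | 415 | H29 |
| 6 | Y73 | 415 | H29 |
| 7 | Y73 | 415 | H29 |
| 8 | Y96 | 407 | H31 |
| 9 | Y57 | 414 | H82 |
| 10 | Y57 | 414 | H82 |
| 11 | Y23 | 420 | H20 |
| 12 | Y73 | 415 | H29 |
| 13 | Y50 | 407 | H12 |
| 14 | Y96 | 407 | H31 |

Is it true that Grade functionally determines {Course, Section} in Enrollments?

Grade=Y50: rows 1, 13 → {Course,Section} = (407, H12), (407, H12) ✓
Grade=Y73: rows 2, 5, 6, 7, 12 → {Course,Section} = (415, H29), (415, H29), (415, H29), (415, H29), (415, H29) ✓
Grade=Y96: rows 3, 8, 14 → {Course,Section} = (407, H31), (407, H31), (407, H31) ✓
Grade=Y23: rows 4, 11 → {Course,Section} = (420, H20), (420, H20) ✓
Grade=Y57: rows 9, 10 → {Course,Section} = (414, H82), (414, H82) ✓
Every Grade value is associated with a single {Course, Section} value, so Grade -> {Course, Section} holds.

Yes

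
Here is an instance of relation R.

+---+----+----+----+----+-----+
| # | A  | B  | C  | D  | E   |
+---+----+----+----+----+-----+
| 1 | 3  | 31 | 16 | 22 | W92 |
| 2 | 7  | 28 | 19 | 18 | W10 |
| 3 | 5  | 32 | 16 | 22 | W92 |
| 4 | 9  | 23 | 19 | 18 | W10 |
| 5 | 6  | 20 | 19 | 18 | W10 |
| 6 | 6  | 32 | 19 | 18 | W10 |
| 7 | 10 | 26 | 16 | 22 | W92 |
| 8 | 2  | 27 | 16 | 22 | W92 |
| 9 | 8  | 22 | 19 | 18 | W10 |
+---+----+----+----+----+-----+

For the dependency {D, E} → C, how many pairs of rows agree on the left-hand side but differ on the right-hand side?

(D=22, E=W92): all 4 rows agree on C — 0 pairs.
(D=18, E=W10): all 5 rows agree on C — 0 pairs.

0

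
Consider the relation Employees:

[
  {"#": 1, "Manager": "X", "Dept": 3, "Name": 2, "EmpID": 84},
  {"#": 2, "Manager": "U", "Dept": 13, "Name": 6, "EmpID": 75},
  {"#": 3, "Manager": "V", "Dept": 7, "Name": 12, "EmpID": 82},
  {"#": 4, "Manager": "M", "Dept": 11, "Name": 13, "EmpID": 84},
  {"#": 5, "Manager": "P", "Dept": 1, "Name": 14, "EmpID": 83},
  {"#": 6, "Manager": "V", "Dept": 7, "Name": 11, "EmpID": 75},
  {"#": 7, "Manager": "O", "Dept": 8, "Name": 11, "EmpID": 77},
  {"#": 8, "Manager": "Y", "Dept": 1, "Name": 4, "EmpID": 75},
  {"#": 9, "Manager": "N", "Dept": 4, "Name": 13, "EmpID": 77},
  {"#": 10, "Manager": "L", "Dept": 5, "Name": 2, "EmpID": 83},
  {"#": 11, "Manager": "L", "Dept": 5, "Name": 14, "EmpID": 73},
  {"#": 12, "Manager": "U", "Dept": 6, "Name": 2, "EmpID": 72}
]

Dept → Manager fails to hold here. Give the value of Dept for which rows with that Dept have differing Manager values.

1

Dept=3: row 1 → Manager = X ✓
Dept=13: row 2 → Manager = U ✓
Dept=7: rows 3, 6 → Manager = V, V ✓
Dept=11: row 4 → Manager = M ✓
Dept=1: rows 5, 8 → Manager takes values {P, Y} — violation
Dept=8: row 7 → Manager = O ✓
Dept=4: row 9 → Manager = N ✓
Dept=5: rows 10, 11 → Manager = L, L ✓
Dept=6: row 12 → Manager = U ✓
The only Dept value with inconsistent Manager is Dept=1.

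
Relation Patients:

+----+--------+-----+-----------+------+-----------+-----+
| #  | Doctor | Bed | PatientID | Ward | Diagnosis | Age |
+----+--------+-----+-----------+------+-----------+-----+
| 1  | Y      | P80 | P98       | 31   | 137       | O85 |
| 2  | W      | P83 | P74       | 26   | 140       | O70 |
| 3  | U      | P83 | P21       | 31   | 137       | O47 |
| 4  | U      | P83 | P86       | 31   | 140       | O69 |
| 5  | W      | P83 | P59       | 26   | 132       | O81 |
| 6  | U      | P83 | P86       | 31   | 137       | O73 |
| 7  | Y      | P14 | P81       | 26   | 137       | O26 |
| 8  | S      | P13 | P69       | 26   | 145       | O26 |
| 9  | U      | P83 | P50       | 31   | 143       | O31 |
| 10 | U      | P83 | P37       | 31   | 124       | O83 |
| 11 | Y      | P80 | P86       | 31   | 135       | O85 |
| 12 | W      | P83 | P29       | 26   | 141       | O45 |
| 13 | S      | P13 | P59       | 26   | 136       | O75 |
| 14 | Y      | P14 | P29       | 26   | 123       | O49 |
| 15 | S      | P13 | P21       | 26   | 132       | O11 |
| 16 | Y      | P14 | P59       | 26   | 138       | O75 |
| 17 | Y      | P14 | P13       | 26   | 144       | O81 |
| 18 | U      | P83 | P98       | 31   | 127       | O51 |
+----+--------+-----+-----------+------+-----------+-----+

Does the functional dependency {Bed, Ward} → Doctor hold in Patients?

Yes

(Bed=P80, Ward=31): rows 1, 11 → Doctor = Y, Y ✓
(Bed=P83, Ward=26): rows 2, 5, 12 → Doctor = W, W, W ✓
(Bed=P83, Ward=31): rows 3, 4, 6, 9, 10, 18 → Doctor = U, U, U, U, U, U ✓
(Bed=P14, Ward=26): rows 7, 14, 16, 17 → Doctor = Y, Y, Y, Y ✓
(Bed=P13, Ward=26): rows 8, 13, 15 → Doctor = S, S, S ✓
Every {Bed, Ward} value is associated with a single Doctor value, so {Bed, Ward} → Doctor holds.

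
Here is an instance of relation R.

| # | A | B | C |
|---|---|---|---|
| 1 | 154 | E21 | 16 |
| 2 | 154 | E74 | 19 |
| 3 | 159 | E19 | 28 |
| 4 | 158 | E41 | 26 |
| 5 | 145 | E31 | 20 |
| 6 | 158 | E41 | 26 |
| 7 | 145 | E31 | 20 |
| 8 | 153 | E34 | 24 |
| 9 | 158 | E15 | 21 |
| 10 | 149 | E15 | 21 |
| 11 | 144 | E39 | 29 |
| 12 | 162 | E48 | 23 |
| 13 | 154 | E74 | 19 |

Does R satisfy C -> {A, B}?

C=16: row 1 → {A,B} = (154, E21) ✓
C=19: rows 2, 13 → {A,B} = (154, E74), (154, E74) ✓
C=28: row 3 → {A,B} = (159, E19) ✓
C=26: rows 4, 6 → {A,B} = (158, E41), (158, E41) ✓
C=20: rows 5, 7 → {A,B} = (145, E31), (145, E31) ✓
C=24: row 8 → {A,B} = (153, E34) ✓
C=21: rows 9, 10 → {A,B} takes values {(158, E15), (149, E15)} — violation
C=29: row 11 → {A,B} = (144, E39) ✓
C=23: row 12 → {A,B} = (162, E48) ✓
Two rows agree on C but differ on {A, B}, so C -> {A, B} does not hold.

No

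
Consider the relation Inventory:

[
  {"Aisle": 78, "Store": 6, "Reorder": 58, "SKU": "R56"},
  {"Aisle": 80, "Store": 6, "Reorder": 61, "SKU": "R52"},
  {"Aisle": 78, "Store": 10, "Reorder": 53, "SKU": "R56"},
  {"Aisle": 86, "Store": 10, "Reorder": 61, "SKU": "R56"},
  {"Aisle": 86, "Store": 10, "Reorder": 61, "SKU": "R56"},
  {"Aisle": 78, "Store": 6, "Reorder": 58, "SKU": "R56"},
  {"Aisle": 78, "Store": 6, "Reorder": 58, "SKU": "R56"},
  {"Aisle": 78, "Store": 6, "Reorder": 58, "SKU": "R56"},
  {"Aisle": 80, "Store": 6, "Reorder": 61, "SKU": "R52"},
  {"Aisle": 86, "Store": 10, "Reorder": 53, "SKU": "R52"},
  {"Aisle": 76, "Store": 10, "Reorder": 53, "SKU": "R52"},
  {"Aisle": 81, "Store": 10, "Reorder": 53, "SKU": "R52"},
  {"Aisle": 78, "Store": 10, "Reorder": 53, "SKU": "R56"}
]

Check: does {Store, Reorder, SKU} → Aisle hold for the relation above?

(Store=6, Reorder=58, SKU=R56): 4 rows → Aisle = 78, 78, 78, 78 ✓
(Store=6, Reorder=61, SKU=R52): 2 rows → Aisle = 80, 80 ✓
(Store=10, Reorder=53, SKU=R56): 2 rows → Aisle = 78, 78 ✓
(Store=10, Reorder=61, SKU=R56): 2 rows → Aisle = 86, 86 ✓
(Store=10, Reorder=53, SKU=R52): 3 rows → Aisle takes values {86, 76, 81} — violation
Two rows agree on {Store, Reorder, SKU} but differ on Aisle, so {Store, Reorder, SKU} → Aisle does not hold.

No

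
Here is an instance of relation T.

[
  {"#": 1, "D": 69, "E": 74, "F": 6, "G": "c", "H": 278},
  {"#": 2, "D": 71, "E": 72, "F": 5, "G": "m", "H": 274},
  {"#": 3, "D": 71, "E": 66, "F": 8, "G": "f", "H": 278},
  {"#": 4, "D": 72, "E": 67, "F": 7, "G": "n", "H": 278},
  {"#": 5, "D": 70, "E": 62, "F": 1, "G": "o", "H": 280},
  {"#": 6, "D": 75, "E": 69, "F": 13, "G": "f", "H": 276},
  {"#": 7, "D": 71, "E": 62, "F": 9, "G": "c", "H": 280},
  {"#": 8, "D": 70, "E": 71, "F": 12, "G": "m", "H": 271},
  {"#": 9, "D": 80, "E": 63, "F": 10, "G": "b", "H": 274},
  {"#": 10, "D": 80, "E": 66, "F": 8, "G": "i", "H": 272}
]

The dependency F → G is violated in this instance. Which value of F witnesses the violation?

F=6: row 1 → G = c ✓
F=5: row 2 → G = m ✓
F=8: rows 3, 10 → G takes values {f, i} — violation
F=7: row 4 → G = n ✓
F=1: row 5 → G = o ✓
F=13: row 6 → G = f ✓
F=9: row 7 → G = c ✓
F=12: row 8 → G = m ✓
F=10: row 9 → G = b ✓
The only F value with inconsistent G is F=8.

8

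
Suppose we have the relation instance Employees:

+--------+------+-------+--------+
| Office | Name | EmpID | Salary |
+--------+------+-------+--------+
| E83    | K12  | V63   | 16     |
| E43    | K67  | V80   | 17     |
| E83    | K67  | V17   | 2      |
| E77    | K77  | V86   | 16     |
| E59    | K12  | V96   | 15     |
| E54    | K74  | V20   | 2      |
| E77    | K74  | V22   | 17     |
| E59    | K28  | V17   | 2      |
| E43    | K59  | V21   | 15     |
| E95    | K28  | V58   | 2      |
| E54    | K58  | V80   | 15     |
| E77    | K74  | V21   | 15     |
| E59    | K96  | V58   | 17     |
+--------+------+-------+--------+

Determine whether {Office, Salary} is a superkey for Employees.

Yes

All 13 rows have distinct {Office, Salary} values, so {Office, Salary} → (all attributes) holds and {Office, Salary} is a superkey.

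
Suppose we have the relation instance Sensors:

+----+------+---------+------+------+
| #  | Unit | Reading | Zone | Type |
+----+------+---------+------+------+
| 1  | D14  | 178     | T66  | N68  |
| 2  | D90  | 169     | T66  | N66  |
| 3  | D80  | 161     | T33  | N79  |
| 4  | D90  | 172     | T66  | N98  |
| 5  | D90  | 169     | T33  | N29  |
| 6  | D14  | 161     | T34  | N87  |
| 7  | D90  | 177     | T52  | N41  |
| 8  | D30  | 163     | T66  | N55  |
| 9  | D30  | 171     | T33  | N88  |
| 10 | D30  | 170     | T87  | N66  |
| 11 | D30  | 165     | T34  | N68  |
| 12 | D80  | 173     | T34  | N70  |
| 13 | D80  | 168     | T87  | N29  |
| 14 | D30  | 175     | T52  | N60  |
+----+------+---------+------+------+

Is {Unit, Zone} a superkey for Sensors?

Rows 2 and 4 have the same {Unit, Zone} value (Unit=D90, Zone=T66) but are distinct tuples, so {Unit, Zone} does not determine every attribute — not a superkey.

No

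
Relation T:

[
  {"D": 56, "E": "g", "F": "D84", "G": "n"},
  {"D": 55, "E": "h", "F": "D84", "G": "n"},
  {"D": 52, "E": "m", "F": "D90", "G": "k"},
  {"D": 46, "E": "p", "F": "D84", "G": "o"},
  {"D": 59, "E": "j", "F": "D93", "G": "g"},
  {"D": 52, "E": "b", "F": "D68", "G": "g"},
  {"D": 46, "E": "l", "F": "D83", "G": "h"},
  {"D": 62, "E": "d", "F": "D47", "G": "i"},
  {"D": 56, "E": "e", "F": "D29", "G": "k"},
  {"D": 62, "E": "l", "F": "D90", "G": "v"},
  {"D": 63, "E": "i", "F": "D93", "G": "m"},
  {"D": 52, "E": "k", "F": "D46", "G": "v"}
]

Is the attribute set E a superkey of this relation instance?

No

Two distinct rows share E=l, so E does not determine every attribute — not a superkey.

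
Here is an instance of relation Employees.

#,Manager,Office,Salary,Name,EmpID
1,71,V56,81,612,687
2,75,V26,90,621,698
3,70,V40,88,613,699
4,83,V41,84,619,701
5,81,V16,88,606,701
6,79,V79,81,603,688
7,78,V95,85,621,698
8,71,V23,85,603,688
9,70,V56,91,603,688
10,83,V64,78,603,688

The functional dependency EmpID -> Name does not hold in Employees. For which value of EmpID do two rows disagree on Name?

EmpID=687: row 1 → Name = 612 ✓
EmpID=698: rows 2, 7 → Name = 621, 621 ✓
EmpID=699: row 3 → Name = 613 ✓
EmpID=701: rows 4, 5 → Name takes values {619, 606} — violation
EmpID=688: rows 6, 8, 9, 10 → Name = 603, 603, 603, 603 ✓
The only EmpID value with inconsistent Name is EmpID=701.

701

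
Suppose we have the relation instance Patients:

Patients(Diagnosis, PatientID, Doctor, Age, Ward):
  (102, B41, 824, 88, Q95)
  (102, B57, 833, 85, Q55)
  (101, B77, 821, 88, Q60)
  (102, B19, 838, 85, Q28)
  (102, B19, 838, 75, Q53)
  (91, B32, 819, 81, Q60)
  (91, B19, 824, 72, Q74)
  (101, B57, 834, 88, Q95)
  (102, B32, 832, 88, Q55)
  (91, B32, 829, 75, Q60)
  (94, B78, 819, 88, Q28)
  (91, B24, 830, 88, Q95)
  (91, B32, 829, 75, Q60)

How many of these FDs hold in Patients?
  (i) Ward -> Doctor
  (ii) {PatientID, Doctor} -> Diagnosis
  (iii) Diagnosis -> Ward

1

(i) Ward -> Doctor: Ward=Q95: 3 rows → Doctor takes values {824, 834, 830} — violation; Ward=Q55: 2 rows → Doctor takes values {833, 832} — violation; Ward=Q60: 4 rows → Doctor takes values {821, 819, 829} — violation; Ward=Q28: 2 rows → Doctor takes values {838, 819} — violation — fails.
(ii) {PatientID, Doctor} -> Diagnosis: every LHS value maps to a single RHS value — holds.
(iii) Diagnosis -> Ward: Diagnosis=102: 5 rows → Ward takes values {Q95, Q55, Q28, Q53} — violation; Diagnosis=101: 2 rows → Ward takes values {Q60, Q95} — violation; Diagnosis=91: 5 rows → Ward takes values {Q60, Q74, Q95} — violation — fails.
1 of the 3 dependencies holds.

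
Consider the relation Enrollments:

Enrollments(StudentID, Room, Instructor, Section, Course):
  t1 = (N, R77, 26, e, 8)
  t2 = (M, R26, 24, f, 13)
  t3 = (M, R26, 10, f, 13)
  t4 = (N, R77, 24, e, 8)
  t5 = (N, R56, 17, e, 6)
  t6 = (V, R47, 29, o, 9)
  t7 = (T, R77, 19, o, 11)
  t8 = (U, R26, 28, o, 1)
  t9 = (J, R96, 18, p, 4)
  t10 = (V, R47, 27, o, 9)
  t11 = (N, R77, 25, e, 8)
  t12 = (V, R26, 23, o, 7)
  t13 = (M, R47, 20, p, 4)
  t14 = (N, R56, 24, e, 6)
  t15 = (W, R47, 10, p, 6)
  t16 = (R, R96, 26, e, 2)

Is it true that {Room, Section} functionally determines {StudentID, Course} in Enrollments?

No

(Room=R77, Section=e): rows 1, 4, 11 → {StudentID,Course} = (N, 8), (N, 8), (N, 8) ✓
(Room=R26, Section=f): rows 2, 3 → {StudentID,Course} = (M, 13), (M, 13) ✓
(Room=R56, Section=e): rows 5, 14 → {StudentID,Course} = (N, 6), (N, 6) ✓
(Room=R47, Section=o): rows 6, 10 → {StudentID,Course} = (V, 9), (V, 9) ✓
(Room=R77, Section=o): row 7 → {StudentID,Course} = (T, 11) ✓
(Room=R26, Section=o): rows 8, 12 → {StudentID,Course} takes values {(U, 1), (V, 7)} — violation
(Room=R96, Section=p): row 9 → {StudentID,Course} = (J, 4) ✓
(Room=R47, Section=p): rows 13, 15 → {StudentID,Course} takes values {(M, 4), (W, 6)} — violation
(Room=R96, Section=e): row 16 → {StudentID,Course} = (R, 2) ✓
Two rows agree on {Room, Section} but differ on {StudentID, Course}, so {Room, Section} → {StudentID, Course} does not hold.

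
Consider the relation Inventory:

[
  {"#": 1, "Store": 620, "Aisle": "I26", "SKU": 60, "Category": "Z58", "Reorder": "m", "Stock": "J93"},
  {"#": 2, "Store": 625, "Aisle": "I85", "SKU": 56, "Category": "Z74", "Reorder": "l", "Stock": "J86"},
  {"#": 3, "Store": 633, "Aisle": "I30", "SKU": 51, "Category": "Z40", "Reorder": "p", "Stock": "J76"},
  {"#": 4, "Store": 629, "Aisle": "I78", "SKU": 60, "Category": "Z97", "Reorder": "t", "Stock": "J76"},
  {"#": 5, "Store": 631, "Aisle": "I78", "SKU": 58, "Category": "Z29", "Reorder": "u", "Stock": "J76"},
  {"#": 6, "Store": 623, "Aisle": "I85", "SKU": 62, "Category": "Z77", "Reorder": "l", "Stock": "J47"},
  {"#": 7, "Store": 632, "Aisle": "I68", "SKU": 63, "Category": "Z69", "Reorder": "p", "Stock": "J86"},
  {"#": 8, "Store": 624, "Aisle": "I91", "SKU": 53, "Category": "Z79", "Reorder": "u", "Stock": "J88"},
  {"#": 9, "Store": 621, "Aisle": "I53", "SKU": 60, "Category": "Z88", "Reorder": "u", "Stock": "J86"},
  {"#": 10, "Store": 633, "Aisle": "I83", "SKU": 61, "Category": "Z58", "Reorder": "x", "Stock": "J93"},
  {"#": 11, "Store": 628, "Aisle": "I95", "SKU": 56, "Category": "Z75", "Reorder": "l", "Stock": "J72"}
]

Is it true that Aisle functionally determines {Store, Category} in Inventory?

No

Aisle=I26: row 1 → {Store,Category} = (620, Z58) ✓
Aisle=I85: rows 2, 6 → {Store,Category} takes values {(625, Z74), (623, Z77)} — violation
Aisle=I30: row 3 → {Store,Category} = (633, Z40) ✓
Aisle=I78: rows 4, 5 → {Store,Category} takes values {(629, Z97), (631, Z29)} — violation
Aisle=I68: row 7 → {Store,Category} = (632, Z69) ✓
Aisle=I91: row 8 → {Store,Category} = (624, Z79) ✓
Aisle=I53: row 9 → {Store,Category} = (621, Z88) ✓
Aisle=I83: row 10 → {Store,Category} = (633, Z58) ✓
Aisle=I95: row 11 → {Store,Category} = (628, Z75) ✓
Two rows agree on Aisle but differ on {Store, Category}, so Aisle -> {Store, Category} does not hold.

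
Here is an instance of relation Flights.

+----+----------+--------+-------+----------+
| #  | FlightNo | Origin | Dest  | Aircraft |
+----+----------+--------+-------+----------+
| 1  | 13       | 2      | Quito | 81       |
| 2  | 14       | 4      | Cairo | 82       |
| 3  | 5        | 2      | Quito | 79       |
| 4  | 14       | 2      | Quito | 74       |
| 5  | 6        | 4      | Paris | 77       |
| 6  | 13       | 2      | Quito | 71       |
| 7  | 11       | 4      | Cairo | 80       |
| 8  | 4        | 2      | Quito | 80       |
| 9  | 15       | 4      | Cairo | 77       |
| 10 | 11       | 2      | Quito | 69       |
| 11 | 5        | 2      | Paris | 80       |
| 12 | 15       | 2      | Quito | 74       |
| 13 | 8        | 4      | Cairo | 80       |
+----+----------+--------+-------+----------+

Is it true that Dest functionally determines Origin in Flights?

Dest=Quito: rows 1, 3, 4, 6, 8, 10, 12 → Origin = 2, 2, 2, 2, 2, 2, 2 ✓
Dest=Cairo: rows 2, 7, 9, 13 → Origin = 4, 4, 4, 4 ✓
Dest=Paris: rows 5, 11 → Origin takes values {4, 2} — violation
Two rows agree on Dest but differ on Origin, so Dest -> Origin does not hold.

No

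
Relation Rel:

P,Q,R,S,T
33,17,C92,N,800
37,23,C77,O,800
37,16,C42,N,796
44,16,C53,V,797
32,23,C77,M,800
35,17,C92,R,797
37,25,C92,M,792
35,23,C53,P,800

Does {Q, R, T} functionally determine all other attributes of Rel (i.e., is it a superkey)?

Two distinct rows share (Q=23, R=C77, T=800), so {Q, R, T} does not determine every attribute — not a superkey.

No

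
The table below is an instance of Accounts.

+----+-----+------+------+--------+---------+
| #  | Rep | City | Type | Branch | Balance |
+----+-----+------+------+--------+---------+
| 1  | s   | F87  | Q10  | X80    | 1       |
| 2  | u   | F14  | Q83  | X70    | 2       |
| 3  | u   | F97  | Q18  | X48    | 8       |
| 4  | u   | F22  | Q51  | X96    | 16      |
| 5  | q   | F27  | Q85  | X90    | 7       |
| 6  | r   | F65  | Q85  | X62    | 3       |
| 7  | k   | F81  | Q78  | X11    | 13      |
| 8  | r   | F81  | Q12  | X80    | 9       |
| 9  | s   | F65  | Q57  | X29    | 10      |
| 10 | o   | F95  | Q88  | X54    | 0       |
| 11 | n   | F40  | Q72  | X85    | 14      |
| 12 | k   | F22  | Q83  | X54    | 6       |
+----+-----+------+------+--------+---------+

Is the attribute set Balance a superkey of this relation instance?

All 12 rows have distinct Balance values, so Balance → (all attributes) holds and Balance is a superkey.

Yes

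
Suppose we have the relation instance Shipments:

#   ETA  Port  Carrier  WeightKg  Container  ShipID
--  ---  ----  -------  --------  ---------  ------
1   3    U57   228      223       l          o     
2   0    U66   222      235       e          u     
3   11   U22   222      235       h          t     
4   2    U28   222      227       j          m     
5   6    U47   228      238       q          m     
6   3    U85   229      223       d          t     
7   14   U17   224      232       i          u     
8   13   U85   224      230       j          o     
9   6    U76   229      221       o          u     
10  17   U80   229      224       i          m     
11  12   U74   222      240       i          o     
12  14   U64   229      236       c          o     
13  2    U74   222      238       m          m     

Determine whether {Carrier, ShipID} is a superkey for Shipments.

No

Rows 4 and 13 have the same {Carrier, ShipID} value (Carrier=222, ShipID=m) but are distinct tuples, so {Carrier, ShipID} does not determine every attribute — not a superkey.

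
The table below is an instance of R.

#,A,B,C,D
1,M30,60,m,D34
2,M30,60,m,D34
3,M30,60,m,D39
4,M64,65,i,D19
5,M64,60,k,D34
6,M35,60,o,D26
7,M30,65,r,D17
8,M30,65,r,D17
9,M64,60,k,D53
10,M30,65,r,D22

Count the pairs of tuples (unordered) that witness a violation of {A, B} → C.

(A=M30, B=60): all 3 rows agree on C — 0 pairs.
(A=M64, B=60): all 2 rows agree on C — 0 pairs.
(A=M30, B=65): all 3 rows agree on C — 0 pairs.

0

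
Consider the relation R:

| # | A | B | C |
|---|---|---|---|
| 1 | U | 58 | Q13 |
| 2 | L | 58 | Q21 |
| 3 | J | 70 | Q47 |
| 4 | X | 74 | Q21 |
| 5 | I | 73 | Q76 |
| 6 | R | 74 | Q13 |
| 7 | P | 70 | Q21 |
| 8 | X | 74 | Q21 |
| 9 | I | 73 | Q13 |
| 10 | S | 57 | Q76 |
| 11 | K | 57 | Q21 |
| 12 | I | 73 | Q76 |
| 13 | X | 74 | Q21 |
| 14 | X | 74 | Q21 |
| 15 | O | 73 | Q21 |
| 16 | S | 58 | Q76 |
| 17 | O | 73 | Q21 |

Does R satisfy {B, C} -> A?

(B=58, C=Q13): row 1 → A = U ✓
(B=58, C=Q21): row 2 → A = L ✓
(B=70, C=Q47): row 3 → A = J ✓
(B=74, C=Q21): rows 4, 8, 13, 14 → A = X, X, X, X ✓
(B=73, C=Q76): rows 5, 12 → A = I, I ✓
(B=74, C=Q13): row 6 → A = R ✓
(B=70, C=Q21): row 7 → A = P ✓
(B=73, C=Q13): row 9 → A = I ✓
(B=57, C=Q76): row 10 → A = S ✓
(B=57, C=Q21): row 11 → A = K ✓
(B=73, C=Q21): rows 15, 17 → A = O, O ✓
(B=58, C=Q76): row 16 → A = S ✓
Every {B, C} value is associated with a single A value, so {B, C} -> A holds.

Yes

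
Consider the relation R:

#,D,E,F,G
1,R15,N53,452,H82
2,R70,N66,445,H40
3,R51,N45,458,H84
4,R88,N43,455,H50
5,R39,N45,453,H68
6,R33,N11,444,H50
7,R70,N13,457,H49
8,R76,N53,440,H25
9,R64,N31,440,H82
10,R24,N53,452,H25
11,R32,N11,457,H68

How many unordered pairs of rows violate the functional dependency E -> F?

4

E=N53: violating pairs (1,8), (8,10) — 2 pairs.
E=N45: violating pairs (3,5) — 1 pair.
E=N11: violating pairs (6,11) — 1 pair.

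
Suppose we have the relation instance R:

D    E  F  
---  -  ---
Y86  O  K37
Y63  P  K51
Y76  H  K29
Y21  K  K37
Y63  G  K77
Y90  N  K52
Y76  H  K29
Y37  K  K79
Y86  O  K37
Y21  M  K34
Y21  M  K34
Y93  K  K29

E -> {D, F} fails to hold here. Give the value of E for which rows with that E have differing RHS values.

E=O: 2 rows → {D,F} = (Y86, K37), (Y86, K37) ✓
E=P: 1 row → {D,F} = (Y63, K51) ✓
E=H: 2 rows → {D,F} = (Y76, K29), (Y76, K29) ✓
E=K: 3 rows → {D,F} takes values {(Y21, K37), (Y37, K79), (Y93, K29)} — violation
E=G: 1 row → {D,F} = (Y63, K77) ✓
E=N: 1 row → {D,F} = (Y90, K52) ✓
E=M: 2 rows → {D,F} = (Y21, K34), (Y21, K34) ✓
The only E value with inconsistent RHS is E=K.

K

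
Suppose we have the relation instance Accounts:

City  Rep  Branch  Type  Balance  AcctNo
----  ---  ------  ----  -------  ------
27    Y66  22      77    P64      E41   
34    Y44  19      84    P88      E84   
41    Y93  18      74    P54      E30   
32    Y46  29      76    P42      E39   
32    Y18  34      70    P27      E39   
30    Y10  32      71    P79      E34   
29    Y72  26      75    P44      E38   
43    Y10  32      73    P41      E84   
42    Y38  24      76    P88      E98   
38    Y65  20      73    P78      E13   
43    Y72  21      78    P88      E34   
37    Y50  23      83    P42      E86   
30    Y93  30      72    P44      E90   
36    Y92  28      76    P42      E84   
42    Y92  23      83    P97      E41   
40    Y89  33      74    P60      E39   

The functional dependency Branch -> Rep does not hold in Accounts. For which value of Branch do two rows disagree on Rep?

23

Branch=22: 1 row → Rep = Y66 ✓
Branch=19: 1 row → Rep = Y44 ✓
Branch=18: 1 row → Rep = Y93 ✓
Branch=29: 1 row → Rep = Y46 ✓
Branch=34: 1 row → Rep = Y18 ✓
Branch=32: 2 rows → Rep = Y10, Y10 ✓
Branch=26: 1 row → Rep = Y72 ✓
Branch=24: 1 row → Rep = Y38 ✓
Branch=20: 1 row → Rep = Y65 ✓
Branch=21: 1 row → Rep = Y72 ✓
Branch=23: 2 rows → Rep takes values {Y50, Y92} — violation
Branch=30: 1 row → Rep = Y93 ✓
Branch=28: 1 row → Rep = Y92 ✓
Branch=33: 1 row → Rep = Y89 ✓
The only Branch value with inconsistent Rep is Branch=23.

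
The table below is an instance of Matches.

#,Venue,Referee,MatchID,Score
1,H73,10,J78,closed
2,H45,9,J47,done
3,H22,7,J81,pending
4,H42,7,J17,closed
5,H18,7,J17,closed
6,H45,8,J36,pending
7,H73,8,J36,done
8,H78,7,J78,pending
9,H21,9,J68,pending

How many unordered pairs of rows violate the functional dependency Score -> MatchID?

9

Score=closed: violating pairs (1,4), (1,5) — 2 pairs.
Score=done: violating pairs (2,7) — 1 pair.
Score=pending: violating pairs (3,6), (3,8), (3,9), (6,8), (6,9), (8,9) — 6 pairs.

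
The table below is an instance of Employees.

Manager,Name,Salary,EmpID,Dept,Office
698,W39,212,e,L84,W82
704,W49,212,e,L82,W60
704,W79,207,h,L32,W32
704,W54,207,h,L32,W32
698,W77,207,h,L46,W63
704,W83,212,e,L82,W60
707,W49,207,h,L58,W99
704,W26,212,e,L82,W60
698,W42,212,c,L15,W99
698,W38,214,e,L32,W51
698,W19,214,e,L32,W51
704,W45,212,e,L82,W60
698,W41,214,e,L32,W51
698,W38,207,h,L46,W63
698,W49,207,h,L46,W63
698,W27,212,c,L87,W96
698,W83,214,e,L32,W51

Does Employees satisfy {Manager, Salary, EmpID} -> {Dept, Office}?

No

(Manager=698, Salary=212, EmpID=e): 1 row → {Dept,Office} = (L84, W82) ✓
(Manager=704, Salary=212, EmpID=e): 4 rows → {Dept,Office} = (L82, W60), (L82, W60), (L82, W60), (L82, W60) ✓
(Manager=704, Salary=207, EmpID=h): 2 rows → {Dept,Office} = (L32, W32), (L32, W32) ✓
(Manager=698, Salary=207, EmpID=h): 3 rows → {Dept,Office} = (L46, W63), (L46, W63), (L46, W63) ✓
(Manager=707, Salary=207, EmpID=h): 1 row → {Dept,Office} = (L58, W99) ✓
(Manager=698, Salary=212, EmpID=c): 2 rows → {Dept,Office} takes values {(L15, W99), (L87, W96)} — violation
(Manager=698, Salary=214, EmpID=e): 4 rows → {Dept,Office} = (L32, W51), (L32, W51), (L32, W51), (L32, W51) ✓
Two rows agree on {Manager, Salary, EmpID} but differ on {Dept, Office}, so {Manager, Salary, EmpID} -> {Dept, Office} does not hold.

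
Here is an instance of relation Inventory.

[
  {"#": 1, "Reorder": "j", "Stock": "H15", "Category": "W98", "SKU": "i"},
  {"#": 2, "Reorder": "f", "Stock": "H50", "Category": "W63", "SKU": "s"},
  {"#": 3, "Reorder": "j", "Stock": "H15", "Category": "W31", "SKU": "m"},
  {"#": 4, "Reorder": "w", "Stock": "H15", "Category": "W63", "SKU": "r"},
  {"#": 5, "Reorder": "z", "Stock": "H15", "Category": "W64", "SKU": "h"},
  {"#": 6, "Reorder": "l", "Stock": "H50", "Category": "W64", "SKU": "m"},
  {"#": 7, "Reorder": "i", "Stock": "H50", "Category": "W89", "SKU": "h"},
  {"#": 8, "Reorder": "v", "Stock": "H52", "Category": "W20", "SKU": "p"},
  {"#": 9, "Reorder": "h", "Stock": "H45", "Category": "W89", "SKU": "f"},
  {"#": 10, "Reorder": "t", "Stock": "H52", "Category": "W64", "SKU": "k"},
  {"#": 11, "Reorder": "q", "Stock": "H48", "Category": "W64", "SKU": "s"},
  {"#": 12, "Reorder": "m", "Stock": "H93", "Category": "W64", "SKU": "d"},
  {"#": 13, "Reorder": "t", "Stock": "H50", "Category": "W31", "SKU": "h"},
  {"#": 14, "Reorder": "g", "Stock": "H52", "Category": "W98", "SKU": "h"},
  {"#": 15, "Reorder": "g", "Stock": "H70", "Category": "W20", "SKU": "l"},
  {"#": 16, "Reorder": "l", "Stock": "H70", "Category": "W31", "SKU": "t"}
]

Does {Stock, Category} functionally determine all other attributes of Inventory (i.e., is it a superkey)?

All 16 rows have distinct {Stock, Category} values, so {Stock, Category} → (all attributes) holds and {Stock, Category} is a superkey.

Yes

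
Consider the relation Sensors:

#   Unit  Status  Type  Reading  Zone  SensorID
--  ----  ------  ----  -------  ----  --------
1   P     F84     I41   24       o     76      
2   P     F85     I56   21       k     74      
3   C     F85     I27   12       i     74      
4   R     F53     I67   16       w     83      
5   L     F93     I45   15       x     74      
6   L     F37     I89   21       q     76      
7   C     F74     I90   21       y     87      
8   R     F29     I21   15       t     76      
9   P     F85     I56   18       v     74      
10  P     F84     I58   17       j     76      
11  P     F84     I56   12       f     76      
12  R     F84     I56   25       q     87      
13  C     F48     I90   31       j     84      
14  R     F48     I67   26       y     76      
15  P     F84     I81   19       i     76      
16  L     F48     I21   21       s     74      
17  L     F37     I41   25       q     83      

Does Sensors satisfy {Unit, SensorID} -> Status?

No

(Unit=P, SensorID=76): rows 1, 10, 11, 15 → Status = F84, F84, F84, F84 ✓
(Unit=P, SensorID=74): rows 2, 9 → Status = F85, F85 ✓
(Unit=C, SensorID=74): row 3 → Status = F85 ✓
(Unit=R, SensorID=83): row 4 → Status = F53 ✓
(Unit=L, SensorID=74): rows 5, 16 → Status takes values {F93, F48} — violation
(Unit=L, SensorID=76): row 6 → Status = F37 ✓
(Unit=C, SensorID=87): row 7 → Status = F74 ✓
(Unit=R, SensorID=76): rows 8, 14 → Status takes values {F29, F48} — violation
(Unit=R, SensorID=87): row 12 → Status = F84 ✓
(Unit=C, SensorID=84): row 13 → Status = F48 ✓
(Unit=L, SensorID=83): row 17 → Status = F37 ✓
Two rows agree on {Unit, SensorID} but differ on Status, so {Unit, SensorID} -> Status does not hold.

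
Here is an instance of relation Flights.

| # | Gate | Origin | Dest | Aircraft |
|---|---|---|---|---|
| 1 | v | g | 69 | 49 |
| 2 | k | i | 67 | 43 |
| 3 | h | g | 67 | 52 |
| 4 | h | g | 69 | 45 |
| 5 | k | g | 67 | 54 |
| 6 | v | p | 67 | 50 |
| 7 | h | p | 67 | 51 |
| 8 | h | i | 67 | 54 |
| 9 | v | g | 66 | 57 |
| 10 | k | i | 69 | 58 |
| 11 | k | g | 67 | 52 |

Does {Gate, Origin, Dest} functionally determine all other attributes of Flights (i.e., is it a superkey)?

Rows 5 and 11 have the same {Gate, Origin, Dest} value (Gate=k, Origin=g, Dest=67) but are distinct tuples, so {Gate, Origin, Dest} does not determine every attribute — not a superkey.

No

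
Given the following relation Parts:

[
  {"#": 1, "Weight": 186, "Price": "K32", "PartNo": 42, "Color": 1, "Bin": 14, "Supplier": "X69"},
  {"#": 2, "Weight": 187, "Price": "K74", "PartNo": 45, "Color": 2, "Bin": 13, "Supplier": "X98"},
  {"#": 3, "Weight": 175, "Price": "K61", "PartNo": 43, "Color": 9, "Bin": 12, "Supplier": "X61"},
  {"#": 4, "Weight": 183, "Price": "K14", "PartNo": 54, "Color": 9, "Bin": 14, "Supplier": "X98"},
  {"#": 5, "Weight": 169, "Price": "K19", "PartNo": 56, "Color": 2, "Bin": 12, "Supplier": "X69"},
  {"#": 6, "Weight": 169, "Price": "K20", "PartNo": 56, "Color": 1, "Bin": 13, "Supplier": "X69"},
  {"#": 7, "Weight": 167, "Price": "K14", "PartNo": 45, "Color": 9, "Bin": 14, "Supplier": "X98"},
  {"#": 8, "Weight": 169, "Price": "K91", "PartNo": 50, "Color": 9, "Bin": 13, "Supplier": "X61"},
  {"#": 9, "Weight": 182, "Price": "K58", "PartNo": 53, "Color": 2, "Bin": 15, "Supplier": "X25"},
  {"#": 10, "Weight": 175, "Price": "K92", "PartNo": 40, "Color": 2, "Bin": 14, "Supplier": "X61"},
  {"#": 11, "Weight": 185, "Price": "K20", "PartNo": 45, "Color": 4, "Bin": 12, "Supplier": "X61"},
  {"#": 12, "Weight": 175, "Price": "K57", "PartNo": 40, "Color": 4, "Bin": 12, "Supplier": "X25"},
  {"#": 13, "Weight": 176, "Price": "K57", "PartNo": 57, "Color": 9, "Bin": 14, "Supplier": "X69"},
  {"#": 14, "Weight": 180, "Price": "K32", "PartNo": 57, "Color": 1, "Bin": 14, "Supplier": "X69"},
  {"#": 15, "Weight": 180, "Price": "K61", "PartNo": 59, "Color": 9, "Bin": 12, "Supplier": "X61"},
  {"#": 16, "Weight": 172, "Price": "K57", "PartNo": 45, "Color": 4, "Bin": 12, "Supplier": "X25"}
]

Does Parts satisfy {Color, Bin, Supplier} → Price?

(Color=1, Bin=14, Supplier=X69): rows 1, 14 → Price = K32, K32 ✓
(Color=2, Bin=13, Supplier=X98): row 2 → Price = K74 ✓
(Color=9, Bin=12, Supplier=X61): rows 3, 15 → Price = K61, K61 ✓
(Color=9, Bin=14, Supplier=X98): rows 4, 7 → Price = K14, K14 ✓
(Color=2, Bin=12, Supplier=X69): row 5 → Price = K19 ✓
(Color=1, Bin=13, Supplier=X69): row 6 → Price = K20 ✓
(Color=9, Bin=13, Supplier=X61): row 8 → Price = K91 ✓
(Color=2, Bin=15, Supplier=X25): row 9 → Price = K58 ✓
(Color=2, Bin=14, Supplier=X61): row 10 → Price = K92 ✓
(Color=4, Bin=12, Supplier=X61): row 11 → Price = K20 ✓
(Color=4, Bin=12, Supplier=X25): rows 12, 16 → Price = K57, K57 ✓
(Color=9, Bin=14, Supplier=X69): row 13 → Price = K57 ✓
Every {Color, Bin, Supplier} value is associated with a single Price value, so {Color, Bin, Supplier} → Price holds.

Yes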